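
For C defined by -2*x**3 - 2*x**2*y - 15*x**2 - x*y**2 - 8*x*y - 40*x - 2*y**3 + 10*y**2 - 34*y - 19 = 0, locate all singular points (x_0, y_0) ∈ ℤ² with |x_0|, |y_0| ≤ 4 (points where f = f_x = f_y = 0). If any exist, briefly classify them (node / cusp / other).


Singular points: {(-3, 2)}; classification: node.

Compute partial derivatives:
  f_x = -6*x**2 - 4*x*y - 30*x - y**2 - 8*y - 40.
  f_y = -2*x**2 - 2*x*y - 8*x - 6*y**2 + 20*y - 34.
Scan x_0 ∈ {−4, ..., 4}. For each x_0, f_y(x_0, y) is a polynomial in y; find its integer roots y ∈ {−4, ..., 4}, then test f_x and f at those candidates.
  x = -4: f_y(-4, y) = -6*y**2 + 28*y - 34; no integer root y with |y| ≤ 4.
  x = -3: f_y(-3, y) = -6*y**2 + 26*y - 28; vanishes at y ∈ {2}. (-3, 2): f_x = 0, f = 0 — SINGULAR.
  x = -2: f_y(-2, y) = -6*y**2 + 24*y - 26; no integer root y with |y| ≤ 4.
  x = -1: f_y(-1, y) = -6*y**2 + 22*y - 28; no integer root y with |y| ≤ 4.
  x = 0: f_y(0, y) = -6*y**2 + 20*y - 34; no integer root y with |y| ≤ 4.
  x = 1: f_y(1, y) = -6*y**2 + 18*y - 44; no integer root y with |y| ≤ 4.
  x = 2: f_y(2, y) = -6*y**2 + 16*y - 58; no integer root y with |y| ≤ 4.
  x = 3: f_y(3, y) = -6*y**2 + 14*y - 76; no integer root y with |y| ≤ 4.
  x = 4: f_y(4, y) = -6*y**2 + 12*y - 98; no integer root y with |y| ≤ 4.
Only singular point on the grid: (-3, 2).
Classify: substitute x = -3 + u, y = 2 + v and expand: f = -2*u**3 - 2*u**2*v - u**2 - u*v**2 - 2*v**3 + v**2.
No constant or linear terms (consistent with a singular point). Quadratic part: -u**2 + v**2. Cubic part: -2*u**3 - 2*u**2*v - u*v**2 - 2*v**3.
The quadratic part v**2 - u**2 = (v − u)(v + u) splits into two distinct linear factors, so there are two distinct tangent lines y − 2 = ±(x − -3) — this is a node (ordinary double point).
Classification: node.


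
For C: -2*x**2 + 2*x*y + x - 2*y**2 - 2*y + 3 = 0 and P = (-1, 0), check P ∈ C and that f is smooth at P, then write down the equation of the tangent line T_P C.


Tangent line at P: 5*x - 4*y + 5 = 0.

Step 1: f(-1, 0) = 0, so P lies on C.
Step 2: partial derivatives
  f_x(x, y) = -4*x + 2*y + 1, f_y(x, y) = 2*x - 4*y - 2.
  f_x(P) = 5, f_y(P) = -4 (gradient nonzero, so P is smooth).
Step 3: tangent line at P: 5·(x − -1) + -4·(y − 0) = 0.
Expanding: 5*x - 4*y + 5 = 0.


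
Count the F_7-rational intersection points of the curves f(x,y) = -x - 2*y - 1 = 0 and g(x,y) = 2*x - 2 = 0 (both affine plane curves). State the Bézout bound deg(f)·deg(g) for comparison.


Common zeros: {(1, 6)}; count = 1; Bézout bound = 1.

deg(f) = 1, deg(g) = 1, so Bézout bound = 1.
Scan x ∈ F_7. For each x, list the y ∈ F_7 with f(x, y) ≡ 0 and those with g(x, y) ≡ 0 (mod 7); the common zeros in that column are the intersection.
  x = 0: f ≡ 0 at y ∈ {3}; g ≡ 0 at y ∈ ∅; common: ∅.
  x = 1: f ≡ 0 at y ∈ {6}; g ≡ 0 at y ∈ {0, 1, 2, 3, 4, 5, 6}; common: {6}.
  x = 2: f ≡ 0 at y ∈ {2}; g ≡ 0 at y ∈ ∅; common: ∅.
  x = 3: f ≡ 0 at y ∈ {5}; g ≡ 0 at y ∈ ∅; common: ∅.
  x = 4: f ≡ 0 at y ∈ {1}; g ≡ 0 at y ∈ ∅; common: ∅.
  x = 5: f ≡ 0 at y ∈ {4}; g ≡ 0 at y ∈ ∅; common: ∅.
  x = 6: f ≡ 0 at y ∈ {0}; g ≡ 0 at y ∈ ∅; common: ∅.
Collecting: common zeros = {(1, 6)}, so the count is 1.
Comparison with the Bézout bound: 1 ≤ 1 = deg(f)·deg(g), as expected for curves with no common component (the bound is attained).


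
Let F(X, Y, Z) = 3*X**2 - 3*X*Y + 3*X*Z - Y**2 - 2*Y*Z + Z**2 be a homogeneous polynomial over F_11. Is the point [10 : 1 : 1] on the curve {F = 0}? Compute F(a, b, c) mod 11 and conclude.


F(10,1,1) ≡ 1 (mod 11); P is NOT on the curve.

Evaluate F(10, 1, 1) term-by-term (mod 11).
  3*X**2 ↦ 3·100·1·1 = 300
  -3*X*Y ↦ -3·10·1·1 = -30
  3*X*Z ↦ 3·10·1·1 = 30
  -Y**2 ↦ -1·1·1·1 = -1
  -2*Y*Z ↦ -2·1·1·1 = -2
  Z**2 ↦ 1·1·1·1 = 1
Sum: F(10, 1, 1) = (300) + (-30) + (30) + (-1) + (-2) + (1) = 298.
Reducing mod 11: 298 ≡ 1 (mod 11).
Since F(a, b, c) ≡ 1 ≠ 0 (mod 11), P does NOT lie on the curve.


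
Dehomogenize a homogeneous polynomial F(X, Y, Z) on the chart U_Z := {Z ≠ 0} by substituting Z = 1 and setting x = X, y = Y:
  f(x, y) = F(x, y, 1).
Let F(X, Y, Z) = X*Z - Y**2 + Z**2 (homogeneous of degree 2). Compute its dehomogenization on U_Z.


f(x, y) = x - y**2 + 1

On U_Z we set Z = 1. Each monomial c·X^i·Y^j·Z^k in F becomes c·x^i·y^j·1^k = c·x^i·y^j.
Substituting Z = 1: F(X, Y, 1) = x - y**2 + 1.
Note: deg(f) ≤ deg(F) = 2; strict inequality happens when F is divisible by Z (lost terms).


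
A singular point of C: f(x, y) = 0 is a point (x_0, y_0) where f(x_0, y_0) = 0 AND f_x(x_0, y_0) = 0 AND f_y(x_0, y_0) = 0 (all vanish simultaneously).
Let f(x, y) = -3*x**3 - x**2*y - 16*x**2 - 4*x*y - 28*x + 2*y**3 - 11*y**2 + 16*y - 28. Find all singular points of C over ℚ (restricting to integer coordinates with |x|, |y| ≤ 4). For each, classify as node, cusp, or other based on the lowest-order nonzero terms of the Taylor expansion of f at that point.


Singular points: {(-2, 2)}; classification: cusp.

Compute partial derivatives:
  f_x = -9*x**2 - 2*x*y - 32*x - 4*y - 28.
  f_y = -x**2 - 4*x + 6*y**2 - 22*y + 16.
Scan x_0 ∈ {−4, ..., 4}. For each x_0, f_y(x_0, y) is a polynomial in y; find its integer roots y ∈ {−4, ..., 4}, then test f_x and f at those candidates.
  x = -4: f_y(-4, y) = 6*y**2 - 22*y + 16; vanishes at y ∈ {1}. (-4, 1): f_x = -40 ≠ 0.
  x = -3: f_y(-3, y) = 6*y**2 - 22*y + 19; no integer root y with |y| ≤ 4.
  x = -2: f_y(-2, y) = 6*y**2 - 22*y + 20; vanishes at y ∈ {2}. (-2, 2): f_x = 0, f = 0 — SINGULAR.
  x = -1: f_y(-1, y) = 6*y**2 - 22*y + 19; no integer root y with |y| ≤ 4.
  x = 0: f_y(0, y) = 6*y**2 - 22*y + 16; vanishes at y ∈ {1}. (0, 1): f_x = -32 ≠ 0.
  x = 1: f_y(1, y) = 6*y**2 - 22*y + 11; no integer root y with |y| ≤ 4.
  x = 2: f_y(2, y) = 6*y**2 - 22*y + 4; no integer root y with |y| ≤ 4.
  x = 3: f_y(3, y) = 6*y**2 - 22*y - 5; no integer root y with |y| ≤ 4.
  x = 4: f_y(4, y) = 6*y**2 - 22*y - 16; no integer root y with |y| ≤ 4.
Only singular point on the grid: (-2, 2).
Classify: substitute x = -2 + u, y = 2 + v and expand: f = -3*u**3 - u**2*v + 2*v**3 + v**2.
No constant or linear terms (consistent with a singular point). Quadratic part: v**2. Cubic part: -3*u**3 - u**2*v + 2*v**3.
The quadratic part v**2 is a perfect square, so there is a single (double) tangent line v = 0, i.e. y = 2. Restricting the cubic part to that line (v = 0) leaves -3*u**3 ≠ 0, so f is not divisible by v and the branch is v² ≈ 3*u**3 to lowest order — this is a cusp.
Classification: cusp.


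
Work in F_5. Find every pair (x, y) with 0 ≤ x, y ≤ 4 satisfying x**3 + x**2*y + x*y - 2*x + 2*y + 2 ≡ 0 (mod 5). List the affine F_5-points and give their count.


Affine F_5-points: {(0, 4), (1, 1), (2, 3), (3, 3), (4, 1)}; count = 5.

For each of the 25 pairs (x, y) ∈ F_5², evaluate f(x, y) mod 5. Record the zeros.
  x = 0: [0↦2, 1↦4, 2↦1, 3↦3, 4↦0]  zeros at y ∈ {4}
  x = 1: [0↦1, 1↦0, 2↦4, 3↦3, 4↦2]  zeros at y ∈ {1}
  x = 2: [0↦1, 1↦4, 2↦2, 3↦0, 4↦3]  zeros at y ∈ {3}
  x = 3: [0↦3, 1↦2, 2↦1, 3↦0, 4↦4]  zeros at y ∈ {3}
  x = 4: [0↦3, 1↦0, 2↦2, 3↦4, 4↦1]  zeros at y ∈ {1}
Collecting zeros: affine points = {(0, 4), (1, 1), (2, 3), (3, 3), (4, 1)}.
Total count |C(F_5)_aff| = 5.


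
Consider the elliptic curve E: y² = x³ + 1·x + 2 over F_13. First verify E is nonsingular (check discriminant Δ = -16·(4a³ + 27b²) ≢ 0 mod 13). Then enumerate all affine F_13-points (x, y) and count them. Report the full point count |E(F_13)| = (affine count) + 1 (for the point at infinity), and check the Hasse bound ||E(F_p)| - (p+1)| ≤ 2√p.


Affine points = {(1, 2), (1, 11), (2, 5), (2, 8), (6, 4), (6, 9), (7, 1), (7, 12), (9, 5), (9, 8), (12, 0)}; affine count = 11; |E(F_13)| = 12.

Discriminant check: Δ ∝ 4a³ + 27b² = 4·1³ + 27·2² = 4·1 + 27·4 ≡ 8 (mod 13). Nonzero ⇒ E is nonsingular.
For each x ∈ F_13, compute rhs = x³ + 1·x + 2 mod 13, then count y ∈ F_13 with y² ≡ rhs.
  x = 0: rhs = 2, matching y values: none (0 points).
  x = 1: rhs = 4, matching y values: 2, 11 (2 points).
  x = 2: rhs = 12, matching y values: 5, 8 (2 points).
  x = 3: rhs = 6, matching y values: none (0 points).
  x = 4: rhs = 5, matching y values: none (0 points).
  x = 5: rhs = 2, matching y values: none (0 points).
  x = 6: rhs = 3, matching y values: 4, 9 (2 points).
  x = 7: rhs = 1, matching y values: 1, 12 (2 points).
  x = 8: rhs = 2, matching y values: none (0 points).
  x = 9: rhs = 12, matching y values: 5, 8 (2 points).
  x = 10: rhs = 11, matching y values: none (0 points).
  x = 11: rhs = 5, matching y values: none (0 points).
  x = 12: rhs = 0, matching y values: 0 (1 points).
Total affine count: 11.
Full point count |E(F_13)| = 11 + 1 = 12.
Hasse bound: |12 − (13+1)| = |-2| = 2 ≤ 2√13 ≈ 7.2111 ✓.


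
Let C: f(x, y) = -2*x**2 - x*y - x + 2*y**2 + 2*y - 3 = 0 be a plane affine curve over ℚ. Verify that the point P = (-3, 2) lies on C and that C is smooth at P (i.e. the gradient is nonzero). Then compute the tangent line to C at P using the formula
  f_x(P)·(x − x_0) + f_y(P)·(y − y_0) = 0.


Tangent line at P: 9*x + 13*y + 1 = 0.

Step 1: f(-3, 2) = 0, so P lies on C.
Step 2: partial derivatives
  f_x(x, y) = -4*x - y - 1, f_y(x, y) = -x + 4*y + 2.
  f_x(P) = 9, f_y(P) = 13 (gradient nonzero, so P is smooth).
Step 3: tangent line at P: 9·(x − -3) + 13·(y − 2) = 0.
Expanding: 9*x + 13*y + 1 = 0.


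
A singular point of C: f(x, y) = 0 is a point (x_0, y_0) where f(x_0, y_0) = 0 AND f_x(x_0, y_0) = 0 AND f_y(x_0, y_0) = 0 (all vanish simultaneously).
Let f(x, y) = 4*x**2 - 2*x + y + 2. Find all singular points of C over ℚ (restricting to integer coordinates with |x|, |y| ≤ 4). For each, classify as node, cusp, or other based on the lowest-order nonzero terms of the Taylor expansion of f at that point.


No singular points in the scanned grid; C is smooth there.

Compute partial derivatives:
  f_x = 8*x - 2.
  f_y = 1.
f_y = 1 is a nonzero constant, so f_y never vanishes: no point (x, y) can satisfy f = f_x = f_y = 0. In particular no (x, y) ∈ {−4, ..., 4}² is singular; the curve is smooth.


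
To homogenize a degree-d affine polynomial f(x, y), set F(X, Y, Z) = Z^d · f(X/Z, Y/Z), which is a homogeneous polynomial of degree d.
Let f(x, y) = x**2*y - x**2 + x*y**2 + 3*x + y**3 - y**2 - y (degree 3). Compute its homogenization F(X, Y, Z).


F(X, Y, Z) = X**2*Y - X**2*Z + X*Y**2 + 3*X*Z**2 + Y**3 - Y**2*Z - Y*Z**2

deg(f) = 3.
Substitute x = X/Z, y = Y/Z into f, then multiply by Z^3.
  monomial 1·x^2·y^1 ↦ 1·X^2·Y^1·Z^0.
  monomial -1·x^2·y^0 ↦ -1·X^2·Y^0·Z^1.
  monomial 1·x^1·y^2 ↦ 1·X^1·Y^2·Z^0.
  monomial 3·x^1·y^0 ↦ 3·X^1·Y^0·Z^2.
  monomial 1·x^0·y^3 ↦ 1·X^0·Y^3·Z^0.
  monomial -1·x^0·y^2 ↦ -1·X^0·Y^2·Z^1.
  monomial -1·x^0·y^1 ↦ -1·X^0·Y^1·Z^2.
Collecting: F(X, Y, Z) = X**2*Y - X**2*Z + X*Y**2 + 3*X*Z**2 + Y**3 - Y**2*Z - Y*Z**2.


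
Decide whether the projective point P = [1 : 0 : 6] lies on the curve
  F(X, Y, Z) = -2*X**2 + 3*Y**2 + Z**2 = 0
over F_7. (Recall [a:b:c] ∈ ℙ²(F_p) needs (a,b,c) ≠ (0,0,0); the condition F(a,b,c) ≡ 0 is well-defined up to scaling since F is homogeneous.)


F(1,0,6) ≡ 6 (mod 7); P is NOT on the curve.

Evaluate F(1, 0, 6) term-by-term (mod 7).
  -2*X**2 ↦ -2·1·1·1 = -2
  3*Y**2 ↦ 3·1·0·1 = 0
  Z**2 ↦ 1·1·1·36 = 36
Sum: F(1, 0, 6) = (-2) + (0) + (36) = 34.
Reducing mod 7: 34 ≡ 6 (mod 7).
Since F(a, b, c) ≡ 6 ≠ 0 (mod 7), P does NOT lie on the curve.


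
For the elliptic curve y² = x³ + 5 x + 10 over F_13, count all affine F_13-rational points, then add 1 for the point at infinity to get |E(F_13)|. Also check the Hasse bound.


Affine points = {(0, 6), (0, 7), (1, 4), (1, 9), (3, 0), (4, 4), (4, 9), (5, 2), (5, 11), (6, 3), (6, 10), (8, 4), (8, 9), (9, 2), (9, 11), (12, 2), (12, 11)}; affine count = 17; |E(F_13)| = 18.

Discriminant check: Δ ∝ 4a³ + 27b² = 4·5³ + 27·10² = 4·125 + 27·100 ≡ 2 (mod 13). Nonzero ⇒ E is nonsingular.
For each x ∈ F_13, compute rhs = x³ + 5·x + 10 mod 13, then count y ∈ F_13 with y² ≡ rhs.
  x = 0: rhs = 10, matching y values: 6, 7 (2 points).
  x = 1: rhs = 3, matching y values: 4, 9 (2 points).
  x = 2: rhs = 2, matching y values: none (0 points).
  x = 3: rhs = 0, matching y values: 0 (1 points).
  x = 4: rhs = 3, matching y values: 4, 9 (2 points).
  x = 5: rhs = 4, matching y values: 2, 11 (2 points).
  x = 6: rhs = 9, matching y values: 3, 10 (2 points).
  x = 7: rhs = 11, matching y values: none (0 points).
  x = 8: rhs = 3, matching y values: 4, 9 (2 points).
  x = 9: rhs = 4, matching y values: 2, 11 (2 points).
  x = 10: rhs = 7, matching y values: none (0 points).
  x = 11: rhs = 5, matching y values: none (0 points).
  x = 12: rhs = 4, matching y values: 2, 11 (2 points).
Total affine count: 17.
Full point count |E(F_13)| = 17 + 1 = 18.
Hasse bound: |18 − (13+1)| = |4| = 4 ≤ 2√13 ≈ 7.2111 ✓.


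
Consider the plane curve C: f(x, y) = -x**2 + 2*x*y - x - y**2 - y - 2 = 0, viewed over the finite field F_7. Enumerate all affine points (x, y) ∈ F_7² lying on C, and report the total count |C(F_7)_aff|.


Affine F_7-points: {(0, 3), (3, 0), (3, 5), (5, 3), (5, 6), (6, 5), (6, 6)}; count = 7.

For each of the 49 pairs (x, y) ∈ F_7², evaluate f(x, y) mod 7. Record the zeros.
  x = 0: [0↦5, 1↦3, 2↦6, 3↦0, 4↦6, 5↦3, 6↦5]  zeros at y ∈ {3}
  x = 1: [0↦3, 1↦3, 2↦1, 3↦4, 4↦5, 5↦4, 6↦1]  zeros at y ∈ ∅
  x = 2: [0↦6, 1↦1, 2↦1, 3↦6, 4↦2, 5↦3, 6↦2]  zeros at y ∈ ∅
  x = 3: [0↦0, 1↦4, 2↦6, 3↦6, 4↦4, 5↦0, 6↦1]  zeros at y ∈ {0, 5}
  x = 4: [0↦6, 1↦5, 2↦2, 3↦4, 4↦4, 5↦2, 6↦5]  zeros at y ∈ ∅
  x = 5: [0↦3, 1↦4, 2↦3, 3↦0, 4↦2, 5↦2, 6↦0]  zeros at y ∈ {3, 6}
  x = 6: [0↦5, 1↦1, 2↦2, 3↦1, 4↦5, 5↦0, 6↦0]  zeros at y ∈ {5, 6}
Collecting zeros: affine points = {(0, 3), (3, 0), (3, 5), (5, 3), (5, 6), (6, 5), (6, 6)}.
Total count |C(F_7)_aff| = 7.


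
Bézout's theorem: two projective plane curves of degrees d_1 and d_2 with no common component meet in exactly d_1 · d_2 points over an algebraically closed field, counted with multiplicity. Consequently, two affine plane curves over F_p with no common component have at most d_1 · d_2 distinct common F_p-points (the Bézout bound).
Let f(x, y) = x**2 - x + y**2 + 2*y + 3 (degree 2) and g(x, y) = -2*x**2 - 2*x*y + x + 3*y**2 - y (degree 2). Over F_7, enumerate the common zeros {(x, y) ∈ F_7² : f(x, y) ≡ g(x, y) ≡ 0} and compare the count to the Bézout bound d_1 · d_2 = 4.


Common zeros: ∅; count = 0; Bézout bound = 4.

deg(f) = 2, deg(g) = 2, so Bézout bound = 4.
Scan x ∈ F_7. For each x, list the y ∈ F_7 with f(x, y) ≡ 0 and those with g(x, y) ≡ 0 (mod 7); the common zeros in that column are the intersection.
  x = 0: f ≡ 0 at y ∈ ∅; g ≡ 0 at y ∈ {0, 5}; common: ∅.
  x = 1: f ≡ 0 at y ∈ ∅; g ≡ 0 at y ∈ {4}; common: ∅.
  x = 2: f ≡ 0 at y ∈ ∅; g ≡ 0 at y ∈ ∅; common: ∅.
  x = 3: f ≡ 0 at y ∈ ∅; g ≡ 0 at y ∈ ∅; common: ∅.
  x = 4: f ≡ 0 at y ∈ {6}; g ≡ 0 at y ∈ {0, 3}; common: ∅.
  x = 5: f ≡ 0 at y ∈ ∅; g ≡ 0 at y ∈ ∅; common: ∅.
  x = 6: f ≡ 0 at y ∈ ∅; g ≡ 0 at y ∈ {4, 5}; common: ∅.
Collecting: common zeros = ∅, so the count is 0.
Comparison with the Bézout bound: 0 ≤ 4 = deg(f)·deg(g), as expected for curves with no common component (the affine F_7-count falls short of the bound because intersections may lie at infinity, over extension fields, or carry multiplicity).


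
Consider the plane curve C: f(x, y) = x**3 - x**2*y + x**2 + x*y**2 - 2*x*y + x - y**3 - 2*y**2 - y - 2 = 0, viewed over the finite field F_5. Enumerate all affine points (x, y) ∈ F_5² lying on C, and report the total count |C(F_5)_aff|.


Affine F_5-points: {(0, 2), (0, 3), (1, 1), (1, 4), (3, 4), (4, 4)}; count = 6.

For each of the 25 pairs (x, y) ∈ F_5², evaluate f(x, y) mod 5. Record the zeros.
  x = 0: [0↦3, 1↦4, 2↦0, 3↦0, 4↦3]  zeros at y ∈ {2, 3}
  x = 1: [0↦1, 1↦0, 2↦1, 3↦3, 4↦0]  zeros at y ∈ {1, 4}
  x = 2: [0↦2, 1↦2, 2↦1, 3↦3, 4↦2]  zeros at y ∈ ∅
  x = 3: [0↦2, 1↦1, 2↦1, 3↦1, 4↦0]  zeros at y ∈ {4}
  x = 4: [0↦2, 1↦3, 2↦2, 3↦3, 4↦0]  zeros at y ∈ {4}
Collecting zeros: affine points = {(0, 2), (0, 3), (1, 1), (1, 4), (3, 4), (4, 4)}.
Total count |C(F_5)_aff| = 6.


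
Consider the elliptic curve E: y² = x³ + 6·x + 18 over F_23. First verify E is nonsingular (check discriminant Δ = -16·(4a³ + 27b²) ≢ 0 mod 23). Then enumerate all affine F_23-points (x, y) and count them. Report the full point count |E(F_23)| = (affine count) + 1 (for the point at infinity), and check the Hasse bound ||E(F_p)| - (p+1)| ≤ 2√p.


Affine points = {(0, 8), (0, 15), (1, 5), (1, 18), (5, 9), (5, 14), (7, 9), (7, 14), (8, 7), (8, 16), (11, 9), (11, 14), (12, 1), (12, 22), (13, 4), (13, 19), (16, 1), (16, 22), (18, 1), (18, 22)}; affine count = 20; |E(F_23)| = 21.

Discriminant check: Δ ∝ 4a³ + 27b² = 4·6³ + 27·18² = 4·216 + 27·324 ≡ 21 (mod 23). Nonzero ⇒ E is nonsingular.
For each x ∈ F_23, compute rhs = x³ + 6·x + 18 mod 23, then count y ∈ F_23 with y² ≡ rhs.
  x = 0: rhs = 18, matching y values: 8, 15 (2 points).
  x = 1: rhs = 2, matching y values: 5, 18 (2 points).
  x = 2: rhs = 15, matching y values: none (0 points).
  x = 3: rhs = 17, matching y values: none (0 points).
  x = 4: rhs = 14, matching y values: none (0 points).
  x = 5: rhs = 12, matching y values: 9, 14 (2 points).
  x = 6: rhs = 17, matching y values: none (0 points).
  x = 7: rhs = 12, matching y values: 9, 14 (2 points).
  x = 8: rhs = 3, matching y values: 7, 16 (2 points).
  x = 9: rhs = 19, matching y values: none (0 points).
  x = 10: rhs = 20, matching y values: none (0 points).
  x = 11: rhs = 12, matching y values: 9, 14 (2 points).
  x = 12: rhs = 1, matching y values: 1, 22 (2 points).
  x = 13: rhs = 16, matching y values: 4, 19 (2 points).
  x = 14: rhs = 17, matching y values: none (0 points).
  x = 15: rhs = 10, matching y values: none (0 points).
  x = 16: rhs = 1, matching y values: 1, 22 (2 points).
  x = 17: rhs = 19, matching y values: none (0 points).
  x = 18: rhs = 1, matching y values: 1, 22 (2 points).
  x = 19: rhs = 22, matching y values: none (0 points).
  x = 20: rhs = 19, matching y values: none (0 points).
  x = 21: rhs = 21, matching y values: none (0 points).
  x = 22: rhs = 11, matching y values: none (0 points).
Total affine count: 20.
Full point count |E(F_23)| = 20 + 1 = 21.
Hasse bound: |21 − (23+1)| = |-3| = 3 ≤ 2√23 ≈ 9.5917 ✓.


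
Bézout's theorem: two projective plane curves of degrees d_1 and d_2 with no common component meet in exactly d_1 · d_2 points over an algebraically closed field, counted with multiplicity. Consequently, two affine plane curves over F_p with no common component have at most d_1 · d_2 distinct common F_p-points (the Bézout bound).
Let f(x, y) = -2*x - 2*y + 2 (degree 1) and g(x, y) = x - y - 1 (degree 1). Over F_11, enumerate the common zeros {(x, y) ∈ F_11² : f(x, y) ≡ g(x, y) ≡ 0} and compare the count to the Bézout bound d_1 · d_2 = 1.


Common zeros: {(1, 0)}; count = 1; Bézout bound = 1.

deg(f) = 1, deg(g) = 1, so Bézout bound = 1.
Scan x ∈ F_11. For each x, list the y ∈ F_11 with f(x, y) ≡ 0 and those with g(x, y) ≡ 0 (mod 11); the common zeros in that column are the intersection.
  x = 0: f ≡ 0 at y ∈ {1}; g ≡ 0 at y ∈ {10}; common: ∅.
  x = 1: f ≡ 0 at y ∈ {0}; g ≡ 0 at y ∈ {0}; common: {0}.
  x = 2: f ≡ 0 at y ∈ {10}; g ≡ 0 at y ∈ {1}; common: ∅.
  x = 3: f ≡ 0 at y ∈ {9}; g ≡ 0 at y ∈ {2}; common: ∅.
  x = 4: f ≡ 0 at y ∈ {8}; g ≡ 0 at y ∈ {3}; common: ∅.
  x = 5: f ≡ 0 at y ∈ {7}; g ≡ 0 at y ∈ {4}; common: ∅.
  x = 6: f ≡ 0 at y ∈ {6}; g ≡ 0 at y ∈ {5}; common: ∅.
  x = 7: f ≡ 0 at y ∈ {5}; g ≡ 0 at y ∈ {6}; common: ∅.
  x = 8: f ≡ 0 at y ∈ {4}; g ≡ 0 at y ∈ {7}; common: ∅.
  x = 9: f ≡ 0 at y ∈ {3}; g ≡ 0 at y ∈ {8}; common: ∅.
  x = 10: f ≡ 0 at y ∈ {2}; g ≡ 0 at y ∈ {9}; common: ∅.
Collecting: common zeros = {(1, 0)}, so the count is 1.
Comparison with the Bézout bound: 1 ≤ 1 = deg(f)·deg(g), as expected for curves with no common component (the bound is attained).


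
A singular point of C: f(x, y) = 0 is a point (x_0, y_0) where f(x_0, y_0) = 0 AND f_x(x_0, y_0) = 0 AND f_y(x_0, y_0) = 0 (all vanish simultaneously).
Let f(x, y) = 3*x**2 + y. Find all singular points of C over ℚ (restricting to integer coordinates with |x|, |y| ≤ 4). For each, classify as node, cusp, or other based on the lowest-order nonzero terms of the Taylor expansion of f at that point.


No singular points in the scanned grid; C is smooth there.

Compute partial derivatives:
  f_x = 6*x.
  f_y = 1.
f_y = 1 is a nonzero constant, so f_y never vanishes: no point (x, y) can satisfy f = f_x = f_y = 0. In particular no (x, y) ∈ {−4, ..., 4}² is singular; the curve is smooth.


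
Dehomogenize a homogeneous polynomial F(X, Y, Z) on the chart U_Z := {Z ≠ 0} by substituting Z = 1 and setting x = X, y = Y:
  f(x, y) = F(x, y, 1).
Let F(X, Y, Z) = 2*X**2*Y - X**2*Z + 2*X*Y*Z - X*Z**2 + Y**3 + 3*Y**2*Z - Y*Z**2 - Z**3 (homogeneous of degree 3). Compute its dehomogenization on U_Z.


f(x, y) = 2*x**2*y - x**2 + 2*x*y - x + y**3 + 3*y**2 - y - 1

On U_Z we set Z = 1. Each monomial c·X^i·Y^j·Z^k in F becomes c·x^i·y^j·1^k = c·x^i·y^j.
Substituting Z = 1: F(X, Y, 1) = 2*x**2*y - x**2 + 2*x*y - x + y**3 + 3*y**2 - y - 1.
Note: deg(f) ≤ deg(F) = 3; strict inequality happens when F is divisible by Z (lost terms).


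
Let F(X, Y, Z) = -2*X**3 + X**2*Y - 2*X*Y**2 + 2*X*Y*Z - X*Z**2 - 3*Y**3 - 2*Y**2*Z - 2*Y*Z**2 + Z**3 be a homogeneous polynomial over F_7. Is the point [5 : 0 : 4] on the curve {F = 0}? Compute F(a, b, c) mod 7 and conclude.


F(5,0,4) ≡ 0 (mod 7); P is on the curve.

Evaluate F(5, 0, 4) term-by-term (mod 7).
  -2*X**3 ↦ -2·125·1·1 = -250
  X**2*Y ↦ 1·25·0·1 = 0
  -2*X*Y**2 ↦ -2·5·0·1 = 0
  2*X*Y*Z ↦ 2·5·0·4 = 0
  -X*Z**2 ↦ -1·5·1·16 = -80
  -3*Y**3 ↦ -3·1·0·1 = 0
  -2*Y**2*Z ↦ -2·1·0·4 = 0
  -2*Y*Z**2 ↦ -2·1·0·16 = 0
  Z**3 ↦ 1·1·1·64 = 64
Sum: F(5, 0, 4) = (-250) + (0) + (0) + (0) + (-80) + (0) + (0) + (0) + (64) = -266.
Reducing mod 7: -266 ≡ 0 (mod 7).
Since F(a, b, c) ≡ 0 (mod 7), P lies on the curve.


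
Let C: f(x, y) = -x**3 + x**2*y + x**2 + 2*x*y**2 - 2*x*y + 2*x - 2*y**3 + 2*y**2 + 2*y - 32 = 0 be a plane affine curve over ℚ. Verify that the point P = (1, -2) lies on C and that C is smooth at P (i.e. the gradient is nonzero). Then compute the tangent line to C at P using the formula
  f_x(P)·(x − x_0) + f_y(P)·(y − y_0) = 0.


Tangent line at P: 9*x - 39*y - 87 = 0.

Step 1: f(1, -2) = 0, so P lies on C.
Step 2: partial derivatives
  f_x(x, y) = -3*x**2 + 2*x*y + 2*x + 2*y**2 - 2*y + 2, f_y(x, y) = x**2 + 4*x*y - 2*x - 6*y**2 + 4*y + 2.
  f_x(P) = 9, f_y(P) = -39 (gradient nonzero, so P is smooth).
Step 3: tangent line at P: 9·(x − 1) + -39·(y − -2) = 0.
Expanding: 9*x - 39*y - 87 = 0.


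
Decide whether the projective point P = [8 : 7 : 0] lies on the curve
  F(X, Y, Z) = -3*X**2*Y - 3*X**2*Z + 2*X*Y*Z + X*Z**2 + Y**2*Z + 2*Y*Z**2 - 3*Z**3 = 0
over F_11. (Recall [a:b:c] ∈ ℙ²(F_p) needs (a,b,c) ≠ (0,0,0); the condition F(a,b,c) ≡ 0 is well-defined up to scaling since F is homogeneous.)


F(8,7,0) ≡ 9 (mod 11); P is NOT on the curve.

Evaluate F(8, 7, 0) term-by-term (mod 11).
  -3*X**2*Y ↦ -3·64·7·1 = -1344
  -3*X**2*Z ↦ -3·64·1·0 = 0
  2*X*Y*Z ↦ 2·8·7·0 = 0
  X*Z**2 ↦ 1·8·1·0 = 0
  Y**2*Z ↦ 1·1·49·0 = 0
  2*Y*Z**2 ↦ 2·1·7·0 = 0
  -3*Z**3 ↦ -3·1·1·0 = 0
Sum: F(8, 7, 0) = (-1344) + (0) + (0) + (0) + (0) + (0) + (0) = -1344.
Reducing mod 11: -1344 ≡ 9 (mod 11).
Since F(a, b, c) ≡ 9 ≠ 0 (mod 11), P does NOT lie on the curve.


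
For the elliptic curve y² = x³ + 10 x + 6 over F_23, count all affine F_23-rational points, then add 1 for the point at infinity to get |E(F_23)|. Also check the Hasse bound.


Affine points = {(0, 11), (0, 12), (4, 8), (4, 15), (6, 11), (6, 12), (8, 0), (10, 5), (10, 18), (15, 9), (15, 14), (17, 11), (17, 12), (20, 8), (20, 15), (21, 1), (21, 22), (22, 8), (22, 15)}; affine count = 19; |E(F_23)| = 20.

Discriminant check: Δ ∝ 4a³ + 27b² = 4·10³ + 27·6² = 4·1000 + 27·36 ≡ 4 (mod 23). Nonzero ⇒ E is nonsingular.
For each x ∈ F_23, compute rhs = x³ + 10·x + 6 mod 23, then count y ∈ F_23 with y² ≡ rhs.
  x = 0: rhs = 6, matching y values: 11, 12 (2 points).
  x = 1: rhs = 17, matching y values: none (0 points).
  x = 2: rhs = 11, matching y values: none (0 points).
  x = 3: rhs = 17, matching y values: none (0 points).
  x = 4: rhs = 18, matching y values: 8, 15 (2 points).
  x = 5: rhs = 20, matching y values: none (0 points).
  x = 6: rhs = 6, matching y values: 11, 12 (2 points).
  x = 7: rhs = 5, matching y values: none (0 points).
  x = 8: rhs = 0, matching y values: 0 (1 points).
  x = 9: rhs = 20, matching y values: none (0 points).
  x = 10: rhs = 2, matching y values: 5, 18 (2 points).
  x = 11: rhs = 21, matching y values: none (0 points).
  x = 12: rhs = 14, matching y values: none (0 points).
  x = 13: rhs = 10, matching y values: none (0 points).
  x = 14: rhs = 15, matching y values: none (0 points).
  x = 15: rhs = 12, matching y values: 9, 14 (2 points).
  x = 16: rhs = 7, matching y values: none (0 points).
  x = 17: rhs = 6, matching y values: 11, 12 (2 points).
  x = 18: rhs = 15, matching y values: none (0 points).
  x = 19: rhs = 17, matching y values: none (0 points).
  x = 20: rhs = 18, matching y values: 8, 15 (2 points).
  x = 21: rhs = 1, matching y values: 1, 22 (2 points).
  x = 22: rhs = 18, matching y values: 8, 15 (2 points).
Total affine count: 19.
Full point count |E(F_23)| = 19 + 1 = 20.
Hasse bound: |20 − (23+1)| = |-4| = 4 ≤ 2√23 ≈ 9.5917 ✓.


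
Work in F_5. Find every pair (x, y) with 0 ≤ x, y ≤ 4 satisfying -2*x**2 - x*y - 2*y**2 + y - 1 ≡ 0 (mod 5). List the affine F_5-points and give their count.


Affine F_5-points: {(1, 1), (1, 4), (2, 3), (2, 4), (4, 3)}; count = 5.

For each of the 25 pairs (x, y) ∈ F_5², evaluate f(x, y) mod 5. Record the zeros.
  x = 0: [0↦4, 1↦3, 2↦3, 3↦4, 4↦1]  zeros at y ∈ ∅
  x = 1: [0↦2, 1↦0, 2↦4, 3↦4, 4↦0]  zeros at y ∈ {1, 4}
  x = 2: [0↦1, 1↦3, 2↦1, 3↦0, 4↦0]  zeros at y ∈ {3, 4}
  x = 3: [0↦1, 1↦2, 2↦4, 3↦2, 4↦1]  zeros at y ∈ ∅
  x = 4: [0↦2, 1↦2, 2↦3, 3↦0, 4↦3]  zeros at y ∈ {3}
Collecting zeros: affine points = {(1, 1), (1, 4), (2, 3), (2, 4), (4, 3)}.
Total count |C(F_5)_aff| = 5.


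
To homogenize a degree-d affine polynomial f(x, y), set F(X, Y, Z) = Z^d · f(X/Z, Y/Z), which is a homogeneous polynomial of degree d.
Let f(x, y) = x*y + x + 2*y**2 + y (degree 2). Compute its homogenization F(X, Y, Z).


F(X, Y, Z) = X*Y + X*Z + 2*Y**2 + Y*Z

deg(f) = 2.
Substitute x = X/Z, y = Y/Z into f, then multiply by Z^2.
  monomial 1·x^1·y^1 ↦ 1·X^1·Y^1·Z^0.
  monomial 1·x^1·y^0 ↦ 1·X^1·Y^0·Z^1.
  monomial 2·x^0·y^2 ↦ 2·X^0·Y^2·Z^0.
  monomial 1·x^0·y^1 ↦ 1·X^0·Y^1·Z^1.
Collecting: F(X, Y, Z) = X*Y + X*Z + 2*Y**2 + Y*Z.


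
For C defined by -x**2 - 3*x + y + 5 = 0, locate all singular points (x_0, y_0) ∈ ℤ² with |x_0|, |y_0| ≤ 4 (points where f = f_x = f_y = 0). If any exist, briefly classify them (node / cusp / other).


No singular points in the scanned grid; C is smooth there.

Compute partial derivatives:
  f_x = -2*x - 3.
  f_y = 1.
f_y = 1 is a nonzero constant, so f_y never vanishes: no point (x, y) can satisfy f = f_x = f_y = 0. In particular no (x, y) ∈ {−4, ..., 4}² is singular; the curve is smooth.


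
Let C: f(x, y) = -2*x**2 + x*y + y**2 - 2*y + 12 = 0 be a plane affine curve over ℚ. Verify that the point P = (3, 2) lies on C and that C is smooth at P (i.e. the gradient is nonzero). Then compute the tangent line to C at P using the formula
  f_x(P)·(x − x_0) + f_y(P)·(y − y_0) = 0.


Tangent line at P: -10*x + 5*y + 20 = 0.

Step 1: f(3, 2) = 0, so P lies on C.
Step 2: partial derivatives
  f_x(x, y) = -4*x + y, f_y(x, y) = x + 2*y - 2.
  f_x(P) = -10, f_y(P) = 5 (gradient nonzero, so P is smooth).
Step 3: tangent line at P: -10·(x − 3) + 5·(y − 2) = 0.
Expanding: -10*x + 5*y + 20 = 0.


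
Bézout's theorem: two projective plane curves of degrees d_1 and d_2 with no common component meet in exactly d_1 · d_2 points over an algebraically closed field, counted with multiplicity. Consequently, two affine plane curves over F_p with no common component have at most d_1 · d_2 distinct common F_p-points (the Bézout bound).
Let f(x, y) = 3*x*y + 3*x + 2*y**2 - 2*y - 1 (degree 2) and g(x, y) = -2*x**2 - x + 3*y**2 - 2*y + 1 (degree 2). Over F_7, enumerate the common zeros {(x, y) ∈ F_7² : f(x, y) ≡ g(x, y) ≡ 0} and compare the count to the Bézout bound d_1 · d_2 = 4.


Common zeros: {(5, 4)}; count = 1; Bézout bound = 4.

deg(f) = 2, deg(g) = 2, so Bézout bound = 4.
Scan x ∈ F_7. For each x, list the y ∈ F_7 with f(x, y) ≡ 0 and those with g(x, y) ≡ 0 (mod 7); the common zeros in that column are the intersection.
  x = 0: f ≡ 0 at y ∈ ∅; g ≡ 0 at y ∈ ∅; common: ∅.
  x = 1: f ≡ 0 at y ∈ ∅; g ≡ 0 at y ∈ {5}; common: ∅.
  x = 2: f ≡ 0 at y ∈ {2, 3}; g ≡ 0 at y ∈ {5}; common: ∅.
  x = 3: f ≡ 0 at y ∈ ∅; g ≡ 0 at y ∈ ∅; common: ∅.
  x = 4: f ≡ 0 at y ∈ ∅; g ≡ 0 at y ∈ {0, 3}; common: ∅.
  x = 5: f ≡ 0 at y ∈ {0, 4}; g ≡ 0 at y ∈ {4, 6}; common: {4}.
  x = 6: f ≡ 0 at y ∈ {1, 5}; g ≡ 0 at y ∈ {0, 3}; common: ∅.
Collecting: common zeros = {(5, 4)}, so the count is 1.
Comparison with the Bézout bound: 1 ≤ 4 = deg(f)·deg(g), as expected for curves with no common component (the affine F_7-count falls short of the bound because intersections may lie at infinity, over extension fields, or carry multiplicity).


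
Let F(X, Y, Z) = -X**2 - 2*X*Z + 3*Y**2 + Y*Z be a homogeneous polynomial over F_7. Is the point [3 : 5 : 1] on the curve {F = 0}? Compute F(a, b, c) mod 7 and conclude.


F(3,5,1) ≡ 2 (mod 7); P is NOT on the curve.

Evaluate F(3, 5, 1) term-by-term (mod 7).
  -X**2 ↦ -1·9·1·1 = -9
  -2*X*Z ↦ -2·3·1·1 = -6
  3*Y**2 ↦ 3·1·25·1 = 75
  Y*Z ↦ 1·1·5·1 = 5
Sum: F(3, 5, 1) = (-9) + (-6) + (75) + (5) = 65.
Reducing mod 7: 65 ≡ 2 (mod 7).
Since F(a, b, c) ≡ 2 ≠ 0 (mod 7), P does NOT lie on the curve.


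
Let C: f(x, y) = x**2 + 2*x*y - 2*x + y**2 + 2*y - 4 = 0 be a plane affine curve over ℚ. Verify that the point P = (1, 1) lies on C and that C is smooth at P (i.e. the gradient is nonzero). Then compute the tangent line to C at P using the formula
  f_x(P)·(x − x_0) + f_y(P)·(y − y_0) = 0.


Tangent line at P: 2*x + 6*y - 8 = 0.

Step 1: f(1, 1) = 0, so P lies on C.
Step 2: partial derivatives
  f_x(x, y) = 2*x + 2*y - 2, f_y(x, y) = 2*x + 2*y + 2.
  f_x(P) = 2, f_y(P) = 6 (gradient nonzero, so P is smooth).
Step 3: tangent line at P: 2·(x − 1) + 6·(y − 1) = 0.
Expanding: 2*x + 6*y - 8 = 0.


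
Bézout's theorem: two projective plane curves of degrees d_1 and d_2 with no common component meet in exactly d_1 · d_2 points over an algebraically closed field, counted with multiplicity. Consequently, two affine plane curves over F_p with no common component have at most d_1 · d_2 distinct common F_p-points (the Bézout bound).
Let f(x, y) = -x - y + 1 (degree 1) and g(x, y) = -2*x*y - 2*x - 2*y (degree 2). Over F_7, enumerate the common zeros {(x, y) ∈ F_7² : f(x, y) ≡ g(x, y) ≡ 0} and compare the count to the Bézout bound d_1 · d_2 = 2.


Common zeros: ∅; count = 0; Bézout bound = 2.

deg(f) = 1, deg(g) = 2, so Bézout bound = 2.
Scan x ∈ F_7. For each x, list the y ∈ F_7 with f(x, y) ≡ 0 and those with g(x, y) ≡ 0 (mod 7); the common zeros in that column are the intersection.
  x = 0: f ≡ 0 at y ∈ {1}; g ≡ 0 at y ∈ {0}; common: ∅.
  x = 1: f ≡ 0 at y ∈ {0}; g ≡ 0 at y ∈ {3}; common: ∅.
  x = 2: f ≡ 0 at y ∈ {6}; g ≡ 0 at y ∈ {4}; common: ∅.
  x = 3: f ≡ 0 at y ∈ {5}; g ≡ 0 at y ∈ {1}; common: ∅.
  x = 4: f ≡ 0 at y ∈ {4}; g ≡ 0 at y ∈ {2}; common: ∅.
  x = 5: f ≡ 0 at y ∈ {3}; g ≡ 0 at y ∈ {5}; common: ∅.
  x = 6: f ≡ 0 at y ∈ {2}; g ≡ 0 at y ∈ ∅; common: ∅.
Collecting: common zeros = ∅, so the count is 0.
Comparison with the Bézout bound: 0 ≤ 2 = deg(f)·deg(g), as expected for curves with no common component (the affine F_7-count falls short of the bound because intersections may lie at infinity, over extension fields, or carry multiplicity).


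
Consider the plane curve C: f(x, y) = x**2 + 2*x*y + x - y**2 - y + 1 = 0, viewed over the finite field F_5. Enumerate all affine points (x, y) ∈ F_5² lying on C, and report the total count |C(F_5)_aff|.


Affine F_5-points: {(0, 2)}; count = 1.

For each of the 25 pairs (x, y) ∈ F_5², evaluate f(x, y) mod 5. Record the zeros.
  x = 0: [0↦1, 1↦4, 2↦0, 3↦4, 4↦1]  zeros at y ∈ {2}
  x = 1: [0↦3, 1↦3, 2↦1, 3↦2, 4↦1]  zeros at y ∈ ∅
  x = 2: [0↦2, 1↦4, 2↦4, 3↦2, 4↦3]  zeros at y ∈ ∅
  x = 3: [0↦3, 1↦2, 2↦4, 3↦4, 4↦2]  zeros at y ∈ ∅
  x = 4: [0↦1, 1↦2, 2↦1, 3↦3, 4↦3]  zeros at y ∈ ∅
Collecting zeros: affine points = {(0, 2)}.
Total count |C(F_5)_aff| = 1.


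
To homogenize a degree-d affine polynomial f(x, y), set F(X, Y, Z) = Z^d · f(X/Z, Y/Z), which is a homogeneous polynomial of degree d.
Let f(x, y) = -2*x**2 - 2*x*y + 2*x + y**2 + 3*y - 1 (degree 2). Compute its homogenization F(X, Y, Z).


F(X, Y, Z) = -2*X**2 - 2*X*Y + 2*X*Z + Y**2 + 3*Y*Z - Z**2

deg(f) = 2.
Substitute x = X/Z, y = Y/Z into f, then multiply by Z^2.
  monomial -2·x^2·y^0 ↦ -2·X^2·Y^0·Z^0.
  monomial -2·x^1·y^1 ↦ -2·X^1·Y^1·Z^0.
  monomial 2·x^1·y^0 ↦ 2·X^1·Y^0·Z^1.
  monomial 1·x^0·y^2 ↦ 1·X^0·Y^2·Z^0.
  monomial 3·x^0·y^1 ↦ 3·X^0·Y^1·Z^1.
  monomial -1·x^0·y^0 ↦ -1·X^0·Y^0·Z^2.
Collecting: F(X, Y, Z) = -2*X**2 - 2*X*Y + 2*X*Z + Y**2 + 3*Y*Z - Z**2.


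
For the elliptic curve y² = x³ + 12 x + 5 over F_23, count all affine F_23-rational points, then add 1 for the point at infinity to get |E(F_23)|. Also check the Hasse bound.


Affine points = {(1, 8), (1, 15), (4, 5), (4, 18), (5, 11), (5, 12), (7, 8), (7, 15), (13, 9), (13, 14), (15, 8), (15, 15), (17, 4), (17, 19), (18, 2), (18, 21), (19, 10), (19, 13)}; affine count = 18; |E(F_23)| = 19.

Discriminant check: Δ ∝ 4a³ + 27b² = 4·12³ + 27·5² = 4·1728 + 27·25 ≡ 20 (mod 23). Nonzero ⇒ E is nonsingular.
For each x ∈ F_23, compute rhs = x³ + 12·x + 5 mod 23, then count y ∈ F_23 with y² ≡ rhs.
  x = 0: rhs = 5, matching y values: none (0 points).
  x = 1: rhs = 18, matching y values: 8, 15 (2 points).
  x = 2: rhs = 14, matching y values: none (0 points).
  x = 3: rhs = 22, matching y values: none (0 points).
  x = 4: rhs = 2, matching y values: 5, 18 (2 points).
  x = 5: rhs = 6, matching y values: 11, 12 (2 points).
  x = 6: rhs = 17, matching y values: none (0 points).
  x = 7: rhs = 18, matching y values: 8, 15 (2 points).
  x = 8: rhs = 15, matching y values: none (0 points).
  x = 9: rhs = 14, matching y values: none (0 points).
  x = 10: rhs = 21, matching y values: none (0 points).
  x = 11: rhs = 19, matching y values: none (0 points).
  x = 12: rhs = 14, matching y values: none (0 points).
  x = 13: rhs = 12, matching y values: 9, 14 (2 points).
  x = 14: rhs = 19, matching y values: none (0 points).
  x = 15: rhs = 18, matching y values: 8, 15 (2 points).
  x = 16: rhs = 15, matching y values: none (0 points).
  x = 17: rhs = 16, matching y values: 4, 19 (2 points).
  x = 18: rhs = 4, matching y values: 2, 21 (2 points).
  x = 19: rhs = 8, matching y values: 10, 13 (2 points).
  x = 20: rhs = 11, matching y values: none (0 points).
  x = 21: rhs = 19, matching y values: none (0 points).
  x = 22: rhs = 15, matching y values: none (0 points).
Total affine count: 18.
Full point count |E(F_23)| = 18 + 1 = 19.
Hasse bound: |19 − (23+1)| = |-5| = 5 ≤ 2√23 ≈ 9.5917 ✓.


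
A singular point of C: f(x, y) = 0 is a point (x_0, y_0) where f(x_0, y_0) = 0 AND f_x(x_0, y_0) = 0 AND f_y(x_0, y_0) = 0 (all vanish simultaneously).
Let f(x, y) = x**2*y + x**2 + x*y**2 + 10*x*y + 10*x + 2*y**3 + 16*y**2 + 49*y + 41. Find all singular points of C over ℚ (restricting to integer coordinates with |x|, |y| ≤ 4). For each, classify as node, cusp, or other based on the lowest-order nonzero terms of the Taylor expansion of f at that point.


Singular points: {(-3, -2)}; classification: node.

Compute partial derivatives:
  f_x = 2*x*y + 2*x + y**2 + 10*y + 10.
  f_y = x**2 + 2*x*y + 10*x + 6*y**2 + 32*y + 49.
Scan x_0 ∈ {−4, ..., 4}. For each x_0, f_y(x_0, y) is a polynomial in y; find its integer roots y ∈ {−4, ..., 4}, then test f_x and f at those candidates.
  x = -4: f_y(-4, y) = 6*y**2 + 24*y + 25; no integer root y with |y| ≤ 4.
  x = -3: f_y(-3, y) = 6*y**2 + 26*y + 28; vanishes at y ∈ {-2}. (-3, -2): f_x = 0, f = 0 — SINGULAR.
  x = -2: f_y(-2, y) = 6*y**2 + 28*y + 33; no integer root y with |y| ≤ 4.
  x = -1: f_y(-1, y) = 6*y**2 + 30*y + 40; no integer root y with |y| ≤ 4.
  x = 0: f_y(0, y) = 6*y**2 + 32*y + 49; no integer root y with |y| ≤ 4.
  x = 1: f_y(1, y) = 6*y**2 + 34*y + 60; no integer root y with |y| ≤ 4.
  x = 2: f_y(2, y) = 6*y**2 + 36*y + 73; no integer root y with |y| ≤ 4.
  x = 3: f_y(3, y) = 6*y**2 + 38*y + 88; no integer root y with |y| ≤ 4.
  x = 4: f_y(4, y) = 6*y**2 + 40*y + 105; no integer root y with |y| ≤ 4.
Only singular point on the grid: (-3, -2).
Classify: substitute x = -3 + u, y = -2 + v and expand: f = u**2*v - u**2 + u*v**2 + 2*v**3 + v**2.
No constant or linear terms (consistent with a singular point). Quadratic part: -u**2 + v**2. Cubic part: u**2*v + u*v**2 + 2*v**3.
The quadratic part v**2 - u**2 = (v − u)(v + u) splits into two distinct linear factors, so there are two distinct tangent lines y − -2 = ±(x − -3) — this is a node (ordinary double point).
Classification: node.


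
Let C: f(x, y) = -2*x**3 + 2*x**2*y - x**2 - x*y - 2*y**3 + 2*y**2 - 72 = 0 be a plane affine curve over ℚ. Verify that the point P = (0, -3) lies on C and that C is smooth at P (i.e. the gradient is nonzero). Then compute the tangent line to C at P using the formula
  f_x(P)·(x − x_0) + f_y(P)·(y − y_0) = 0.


Tangent line at P: 3*x - 66*y - 198 = 0.

Step 1: f(0, -3) = 0, so P lies on C.
Step 2: partial derivatives
  f_x(x, y) = -6*x**2 + 4*x*y - 2*x - y, f_y(x, y) = 2*x**2 - x - 6*y**2 + 4*y.
  f_x(P) = 3, f_y(P) = -66 (gradient nonzero, so P is smooth).
Step 3: tangent line at P: 3·(x − 0) + -66·(y − -3) = 0.
Expanding: 3*x - 66*y - 198 = 0.


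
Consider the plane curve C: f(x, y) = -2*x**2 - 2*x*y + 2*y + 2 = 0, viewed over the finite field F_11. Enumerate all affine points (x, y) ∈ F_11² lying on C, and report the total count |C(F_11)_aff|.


Affine F_11-points: {(0, 10), (1, 0), (1, 1), (1, 2), (1, 3), (1, 4), (1, 5), (1, 6), (1, 7), (1, 8), (1, 9), (1, 10), (2, 8), (3, 7), (4, 6), (5, 5), (6, 4), (7, 3), (8, 2), (9, 1), (10, 0)}; count = 21.

For each of the 121 pairs (x, y) ∈ F_11², evaluate f(x, y) mod 11. Record the zeros.
  x = 0: [0↦2, 1↦4, 2↦6, 3↦8, 4↦10, 5↦1, 6↦3, 7↦5, 8↦7, 9↦9, 10↦0]  zeros at y ∈ {10}
  x = 1: [0↦0, 1↦0, 2↦0, 3↦0, 4↦0, 5↦0, 6↦0, 7↦0, 8↦0, 9↦0, 10↦0]  zeros at y ∈ {0, 1, 2, 3, 4, 5, 6, 7, 8, 9, 10}
  x = 2: [0↦5, 1↦3, 2↦1, 3↦10, 4↦8, 5↦6, 6↦4, 7↦2, 8↦0, 9↦9, 10↦7]  zeros at y ∈ {8}
  x = 3: [0↦6, 1↦2, 2↦9, 3↦5, 4↦1, 5↦8, 6↦4, 7↦0, 8↦7, 9↦3, 10↦10]  zeros at y ∈ {7}
  x = 4: [0↦3, 1↦8, 2↦2, 3↦7, 4↦1, 5↦6, 6↦0, 7↦5, 8↦10, 9↦4, 10↦9]  zeros at y ∈ {6}
  x = 5: [0↦7, 1↦10, 2↦2, 3↦5, 4↦8, 5↦0, 6↦3, 7↦6, 8↦9, 9↦1, 10↦4]  zeros at y ∈ {5}
  x = 6: [0↦7, 1↦8, 2↦9, 3↦10, 4↦0, 5↦1, 6↦2, 7↦3, 8↦4, 9↦5, 10↦6]  zeros at y ∈ {4}
  x = 7: [0↦3, 1↦2, 2↦1, 3↦0, 4↦10, 5↦9, 6↦8, 7↦7, 8↦6, 9↦5, 10↦4]  zeros at y ∈ {3}
  x = 8: [0↦6, 1↦3, 2↦0, 3↦8, 4↦5, 5↦2, 6↦10, 7↦7, 8↦4, 9↦1, 10↦9]  zeros at y ∈ {2}
  x = 9: [0↦5, 1↦0, 2↦6, 3↦1, 4↦7, 5↦2, 6↦8, 7↦3, 8↦9, 9↦4, 10↦10]  zeros at y ∈ {1}
  x = 10: [0↦0, 1↦4, 2↦8, 3↦1, 4↦5, 5↦9, 6↦2, 7↦6, 8↦10, 9↦3, 10↦7]  zeros at y ∈ {0}
Collecting zeros: affine points = {(0, 10), (1, 0), (1, 1), (1, 2), (1, 3), (1, 4), (1, 5), (1, 6), (1, 7), (1, 8), (1, 9), (1, 10), (2, 8), (3, 7), (4, 6), (5, 5), (6, 4), (7, 3), (8, 2), (9, 1), (10, 0)}.
Total count |C(F_11)_aff| = 21.
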